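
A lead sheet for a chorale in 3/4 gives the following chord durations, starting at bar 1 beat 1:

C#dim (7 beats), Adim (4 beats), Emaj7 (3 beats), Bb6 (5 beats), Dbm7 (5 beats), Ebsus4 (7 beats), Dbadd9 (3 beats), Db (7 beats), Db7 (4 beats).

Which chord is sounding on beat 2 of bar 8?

Beat 2 of bar 8 is beat (8−1)×3 + 2 = 23 overall.
Running totals: C#dim ends at 7, Adim ends at 11, Emaj7 ends at 14, Bb6 ends at 19, Dbm7 ends at 24.
Beat 23 falls within Dbm7.

Dbm7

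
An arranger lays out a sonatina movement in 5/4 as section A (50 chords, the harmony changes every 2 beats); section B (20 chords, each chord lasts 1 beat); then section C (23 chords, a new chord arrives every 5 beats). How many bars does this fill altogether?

A: 50 × 2 = 100 beats = 20 bars.
B: 20 × 1 = 20 beats = 4 bars.
C: 23 × 5 = 115 beats = 23 bars.
Total: 20 + 4 + 23 = 47 bars.

47 bars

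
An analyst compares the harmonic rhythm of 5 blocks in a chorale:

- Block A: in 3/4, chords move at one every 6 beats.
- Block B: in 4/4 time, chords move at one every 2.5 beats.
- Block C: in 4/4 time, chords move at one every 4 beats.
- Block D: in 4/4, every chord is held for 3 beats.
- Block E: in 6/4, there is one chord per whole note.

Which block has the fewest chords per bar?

Block A

A: each chord is 6 beats in 3/4, so 0.5 per bar.
B: each chord is 2.5 beats in 4/4, so 1.6 per bar.
C: each chord is 4 beats in 4/4, so 1 per bar.
D: each chord is 3 beats in 4/4, so 4/3 per bar.
E: each chord is 4 beats in 6/4, so 1.5 per bar.
Slowest is A at 0.5 chords/bar.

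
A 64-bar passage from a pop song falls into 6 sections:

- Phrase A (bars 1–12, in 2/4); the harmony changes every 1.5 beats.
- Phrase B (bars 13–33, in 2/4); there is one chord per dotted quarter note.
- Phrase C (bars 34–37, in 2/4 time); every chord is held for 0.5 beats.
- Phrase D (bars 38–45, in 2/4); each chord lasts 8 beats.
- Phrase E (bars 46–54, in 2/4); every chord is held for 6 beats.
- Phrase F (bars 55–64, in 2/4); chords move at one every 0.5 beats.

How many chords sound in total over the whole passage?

A has 24 beats and chords last 1.5 each, so 16 chords.
B has 42 beats and chords last 1.5 each, so 28 chords.
C has 8 beats and chords last 0.5 each, so 16 chords.
D has 16 beats and chords last 8 each, so 2 chords.
E has 18 beats and chords last 6 each, so 3 chords.
F has 20 beats and chords last 0.5 each, so 40 chords.
Total: 16 + 28 + 16 + 2 + 3 + 40 = 105.

105 chords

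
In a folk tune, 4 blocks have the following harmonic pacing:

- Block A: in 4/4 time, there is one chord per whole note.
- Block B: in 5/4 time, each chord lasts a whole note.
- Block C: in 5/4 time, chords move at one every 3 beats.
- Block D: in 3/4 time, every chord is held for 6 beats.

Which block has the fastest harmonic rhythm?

A: each chord is 4 beats in 4/4, so 1 per bar.
B: each chord is 4 beats in 5/4, so 1.25 per bar.
C: each chord is 3 beats in 5/4, so 5/3 per bar.
D: each chord is 6 beats in 3/4, so 0.5 per bar.
Fastest is C at 5/3 chords/bar.

Block C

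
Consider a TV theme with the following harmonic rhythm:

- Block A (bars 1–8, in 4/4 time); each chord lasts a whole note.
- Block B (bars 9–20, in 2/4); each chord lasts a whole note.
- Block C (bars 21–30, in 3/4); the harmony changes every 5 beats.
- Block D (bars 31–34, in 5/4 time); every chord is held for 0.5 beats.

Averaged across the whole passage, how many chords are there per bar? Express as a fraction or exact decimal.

30/17 chords per bar

A: 8 × 4 = 32 beats ÷ 4 = 8 chords.
B: 12 × 2 = 24 beats ÷ 4 = 6 chords.
C: 10 × 3 = 30 beats ÷ 5 = 6 chords.
D: 4 × 5 = 20 beats ÷ 0.5 = 40 chords.
Overall: 60 chords over 34 bars → 60/34 = 30/17 chords per bar.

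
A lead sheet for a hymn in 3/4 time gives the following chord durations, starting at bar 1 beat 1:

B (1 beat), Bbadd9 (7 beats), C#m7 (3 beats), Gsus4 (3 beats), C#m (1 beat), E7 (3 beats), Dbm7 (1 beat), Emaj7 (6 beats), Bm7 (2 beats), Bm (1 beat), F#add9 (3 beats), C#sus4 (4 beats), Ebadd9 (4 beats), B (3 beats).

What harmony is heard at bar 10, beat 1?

Beat 1 of bar 10 is beat (10−1)×3 + 1 = 28 overall.
Running totals: B ends at 1, Bbadd9 ends at 8, C#m7 ends at 11, Gsus4 ends at 14, C#m ends at 15, E7 ends at 18, Dbm7 ends at 19, Emaj7 ends at 25, Bm7 ends at 27, Bm ends at 28.
Beat 28 falls within Bm.

Bm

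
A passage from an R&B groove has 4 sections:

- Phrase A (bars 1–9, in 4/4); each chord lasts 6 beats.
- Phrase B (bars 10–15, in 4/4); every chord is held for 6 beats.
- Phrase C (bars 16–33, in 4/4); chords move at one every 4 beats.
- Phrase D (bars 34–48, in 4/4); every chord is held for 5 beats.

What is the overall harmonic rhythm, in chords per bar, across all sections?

5/6 chords per bar

A: 9 × 4 = 36 beats ÷ 6 = 6 chords.
B: 6 × 4 = 24 beats ÷ 6 = 4 chords.
C: 18 × 4 = 72 beats ÷ 4 = 18 chords.
D: 15 × 4 = 60 beats ÷ 5 = 12 chords.
Overall: 40 chords over 48 bars → 40/48 = 5/6 chords per bar.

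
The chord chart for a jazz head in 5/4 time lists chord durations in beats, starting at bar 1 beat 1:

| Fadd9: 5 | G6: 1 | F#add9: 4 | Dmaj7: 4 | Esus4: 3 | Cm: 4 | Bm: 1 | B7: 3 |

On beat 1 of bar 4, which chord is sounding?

Esus4

Beat 1 of bar 4 is beat (4−1)×5 + 1 = 16 overall.
Running totals: Fadd9 ends at 5, G6 ends at 6, F#add9 ends at 10, Dmaj7 ends at 14, Esus4 ends at 17.
Beat 16 falls within Esus4.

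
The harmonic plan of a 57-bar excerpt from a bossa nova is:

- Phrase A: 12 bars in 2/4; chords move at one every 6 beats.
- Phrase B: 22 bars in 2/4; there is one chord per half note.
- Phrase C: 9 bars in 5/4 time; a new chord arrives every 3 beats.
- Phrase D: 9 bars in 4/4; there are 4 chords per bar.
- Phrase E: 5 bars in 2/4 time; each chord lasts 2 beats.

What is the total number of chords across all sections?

82 chords

A: 12 bars × 2 beats = 24 beats; 6 beats/chord → 4 chords.
B: 22 bars × 2 beats = 44 beats; 2 beats/chord → 22 chords.
C: 9 bars × 5 beats = 45 beats; 3 beats/chord → 15 chords.
D: 9 bars × 4 beats = 36 beats; 1 beat/chord → 36 chords.
E: 5 bars × 2 beats = 10 beats; 2 beats/chord → 5 chords.
Total: 4 + 22 + 15 + 36 + 5 = 82.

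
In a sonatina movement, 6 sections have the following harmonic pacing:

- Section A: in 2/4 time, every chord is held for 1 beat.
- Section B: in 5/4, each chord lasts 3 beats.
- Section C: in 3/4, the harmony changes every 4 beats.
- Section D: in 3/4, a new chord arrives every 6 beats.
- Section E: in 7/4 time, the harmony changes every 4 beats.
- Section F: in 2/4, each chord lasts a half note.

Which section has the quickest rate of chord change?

A: 2 beats/bar ÷ 1 beat/chord = 2 chords/bar.
B: 5 beats/bar ÷ 3 beats/chord = 5/3 chords/bar.
C: 3 beats/bar ÷ 4 beats/chord = 0.75 chords/bar.
D: 3 beats/bar ÷ 6 beats/chord = 0.5 chords/bar.
E: 7 beats/bar ÷ 4 beats/chord = 1.75 chords/bar.
F: 2 beats/bar ÷ 2 beats/chord = 1 chord/bar.
Fastest is A at 2 chords/bar.

Section A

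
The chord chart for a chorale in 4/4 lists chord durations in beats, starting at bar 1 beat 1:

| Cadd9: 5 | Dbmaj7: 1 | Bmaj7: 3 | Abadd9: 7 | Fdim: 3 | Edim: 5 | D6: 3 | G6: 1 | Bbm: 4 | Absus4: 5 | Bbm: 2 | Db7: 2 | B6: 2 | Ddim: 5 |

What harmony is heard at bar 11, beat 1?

Db7

Beat 1 of bar 11 is beat (11−1)×4 + 1 = 41 overall.
Running totals: Cadd9 ends at 5, Dbmaj7 ends at 6, Bmaj7 ends at 9, Abadd9 ends at 16, Fdim ends at 19, Edim ends at 24, D6 ends at 27, G6 ends at 28, Bbm ends at 32, Absus4 ends at 37, Bbm ends at 39, Db7 ends at 41.
Beat 41 falls within Db7.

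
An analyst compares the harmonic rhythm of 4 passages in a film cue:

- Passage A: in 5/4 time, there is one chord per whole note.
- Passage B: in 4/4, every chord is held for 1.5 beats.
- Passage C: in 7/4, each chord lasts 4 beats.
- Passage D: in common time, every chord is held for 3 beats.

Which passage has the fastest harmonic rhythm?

Passage B

A: 5/4 = 1.25 chords/bar.
B: 4/1.5 = 8/3 chords/bar.
C: 7/4 = 1.75 chords/bar.
D: 4/3 = 4/3 chords/bar.
Fastest is B at 8/3 chords/bar.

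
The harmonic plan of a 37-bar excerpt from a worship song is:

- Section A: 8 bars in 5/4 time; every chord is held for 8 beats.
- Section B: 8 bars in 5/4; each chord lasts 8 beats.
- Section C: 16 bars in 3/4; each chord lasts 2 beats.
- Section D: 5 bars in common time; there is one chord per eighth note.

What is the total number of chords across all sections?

A: 8 bars × 5 beats = 40 beats; 8 beats/chord → 5 chords.
B: 8 bars × 5 beats = 40 beats; 8 beats/chord → 5 chords.
C: 16 bars × 3 beats = 48 beats; 2 beats/chord → 24 chords.
D: 5 bars × 4 beats = 20 beats; 0.5 beats/chord → 40 chords.
Total: 5 + 5 + 24 + 40 = 74.

74 chords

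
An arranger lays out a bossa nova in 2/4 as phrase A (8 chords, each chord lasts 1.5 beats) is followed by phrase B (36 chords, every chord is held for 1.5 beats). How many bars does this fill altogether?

33 bars

A: 8 × 1.5 = 12 beats = 6 bars.
B: 36 × 1.5 = 54 beats = 27 bars.
Total: 6 + 27 = 33 bars.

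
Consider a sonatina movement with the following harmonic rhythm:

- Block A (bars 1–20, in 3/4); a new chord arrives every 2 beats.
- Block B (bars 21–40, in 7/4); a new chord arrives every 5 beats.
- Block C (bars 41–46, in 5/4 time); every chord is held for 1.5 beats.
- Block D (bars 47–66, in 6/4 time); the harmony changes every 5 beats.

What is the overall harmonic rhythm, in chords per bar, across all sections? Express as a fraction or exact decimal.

A: 20 bars of 3 beats is 60 beats; at 2 beats each that's 30 chords.
B: 20 bars of 7 beats is 140 beats; at 5 beats each that's 28 chords.
C: 6 bars of 5 beats is 30 beats; at 1.5 beats each that's 20 chords.
D: 20 bars of 6 beats is 120 beats; at 5 beats each that's 24 chords.
Overall: 102 chords over 66 bars → 102/66 = 17/11 chords per bar.

17/11 chords per bar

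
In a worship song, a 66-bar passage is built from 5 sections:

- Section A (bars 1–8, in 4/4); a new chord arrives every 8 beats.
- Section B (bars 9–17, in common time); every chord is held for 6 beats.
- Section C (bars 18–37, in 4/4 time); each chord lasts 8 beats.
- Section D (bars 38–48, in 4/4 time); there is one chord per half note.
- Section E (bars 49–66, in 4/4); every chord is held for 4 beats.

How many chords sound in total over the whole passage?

A: 8·4 = 32 beats, 32/8 = 4 chords.
B: 9·4 = 36 beats, 36/6 = 6 chords.
C: 20·4 = 80 beats, 80/8 = 10 chords.
D: 11·4 = 44 beats, 44/2 = 22 chords.
E: 18·4 = 72 beats, 72/4 = 18 chords.
Total: 4 + 6 + 10 + 22 + 18 = 60.

60 chords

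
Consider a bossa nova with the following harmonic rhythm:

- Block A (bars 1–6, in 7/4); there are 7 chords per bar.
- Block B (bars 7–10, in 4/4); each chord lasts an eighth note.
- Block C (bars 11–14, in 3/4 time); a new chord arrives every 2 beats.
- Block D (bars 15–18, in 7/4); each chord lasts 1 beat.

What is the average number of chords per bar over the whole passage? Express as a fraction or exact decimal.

6 chords per bar

A: 6 × 7 = 42 beats ÷ 1 = 42 chords.
B: 4 × 4 = 16 beats ÷ 0.5 = 32 chords.
C: 4 × 3 = 12 beats ÷ 2 = 6 chords.
D: 4 × 7 = 28 beats ÷ 1 = 28 chords.
Overall: 108 chords over 18 bars → 108/18 = 6 chords per bar.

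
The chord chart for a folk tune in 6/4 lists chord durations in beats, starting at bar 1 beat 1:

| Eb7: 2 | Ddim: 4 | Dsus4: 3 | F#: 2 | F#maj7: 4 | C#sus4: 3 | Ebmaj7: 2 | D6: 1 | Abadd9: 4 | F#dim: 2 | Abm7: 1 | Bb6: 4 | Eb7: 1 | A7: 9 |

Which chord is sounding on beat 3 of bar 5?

F#dim

Beat 3 of bar 5 is beat (5−1)×6 + 3 = 27 overall.
Running totals: Eb7 ends at 2, Ddim ends at 6, Dsus4 ends at 9, F# ends at 11, F#maj7 ends at 15, C#sus4 ends at 18, Ebmaj7 ends at 20, D6 ends at 21, Abadd9 ends at 25, F#dim ends at 27.
Beat 27 falls within F#dim.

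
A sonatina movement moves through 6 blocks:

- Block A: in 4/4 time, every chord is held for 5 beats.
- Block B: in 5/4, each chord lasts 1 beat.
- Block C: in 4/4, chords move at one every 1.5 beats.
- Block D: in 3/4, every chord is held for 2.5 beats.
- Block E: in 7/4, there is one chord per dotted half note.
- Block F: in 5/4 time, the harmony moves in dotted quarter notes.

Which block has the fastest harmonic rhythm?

A: each chord is 5 beats in 4/4, so 0.8 per bar.
B: each chord is 1 beat in 5/4, so 5 per bar.
C: each chord is 1.5 beats in 4/4, so 8/3 per bar.
D: each chord is 2.5 beats in 3/4, so 1.2 per bar.
E: each chord is 3 beats in 7/4, so 7/3 per bar.
F: each chord is 1.5 beats in 5/4, so 10/3 per bar.
Fastest is B at 5 chords/bar.

Block B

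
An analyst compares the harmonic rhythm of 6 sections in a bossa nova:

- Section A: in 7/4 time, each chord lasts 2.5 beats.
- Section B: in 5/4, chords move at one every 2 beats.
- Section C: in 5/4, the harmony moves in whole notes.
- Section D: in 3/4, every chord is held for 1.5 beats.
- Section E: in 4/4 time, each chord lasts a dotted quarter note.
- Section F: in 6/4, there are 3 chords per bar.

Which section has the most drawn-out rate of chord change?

Section C

A: each chord is 2.5 beats in 7/4, so 2.8 per bar.
B: each chord is 2 beats in 5/4, so 2.5 per bar.
C: each chord is 4 beats in 5/4, so 1.25 per bar.
D: each chord is 1.5 beats in 3/4, so 2 per bar.
E: each chord is 1.5 beats in 4/4, so 8/3 per bar.
F: each chord is 2 beats in 6/4, so 3 per bar.
Slowest is C at 1.25 chords/bar.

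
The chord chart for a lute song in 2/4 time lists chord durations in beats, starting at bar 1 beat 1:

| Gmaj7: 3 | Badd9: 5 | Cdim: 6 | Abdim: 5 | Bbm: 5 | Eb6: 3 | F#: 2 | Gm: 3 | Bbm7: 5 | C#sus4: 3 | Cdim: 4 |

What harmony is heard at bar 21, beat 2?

Cdim

Beat 2 of bar 21 is beat (21−1)×2 + 2 = 42 overall.
Running totals: Gmaj7 ends at 3, Badd9 ends at 8, Cdim ends at 14, Abdim ends at 19, Bbm ends at 24, Eb6 ends at 27, F# ends at 29, Gm ends at 32, Bbm7 ends at 37, C#sus4 ends at 40, Cdim ends at 44.
Beat 42 falls within Cdim.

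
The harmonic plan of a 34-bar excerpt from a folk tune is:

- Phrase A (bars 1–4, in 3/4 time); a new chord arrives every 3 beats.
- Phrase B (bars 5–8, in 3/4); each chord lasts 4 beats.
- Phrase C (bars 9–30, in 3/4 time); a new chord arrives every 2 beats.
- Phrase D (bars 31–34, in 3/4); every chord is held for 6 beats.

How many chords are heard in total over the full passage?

A: 4 bars × 3 beats = 12 beats; 3 beats/chord → 4 chords.
B: 4 bars × 3 beats = 12 beats; 4 beats/chord → 3 chords.
C: 22 bars × 3 beats = 66 beats; 2 beats/chord → 33 chords.
D: 4 bars × 3 beats = 12 beats; 6 beats/chord → 2 chords.
Total: 4 + 3 + 33 + 2 = 42.

42 chords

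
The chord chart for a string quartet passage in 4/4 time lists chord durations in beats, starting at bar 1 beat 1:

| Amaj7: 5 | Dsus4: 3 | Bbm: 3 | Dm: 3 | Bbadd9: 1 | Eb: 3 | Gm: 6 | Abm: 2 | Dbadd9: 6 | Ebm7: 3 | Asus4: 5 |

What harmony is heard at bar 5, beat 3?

Beat 3 of bar 5 is beat (5−1)×4 + 3 = 19 overall.
Running totals: Amaj7 ends at 5, Dsus4 ends at 8, Bbm ends at 11, Dm ends at 14, Bbadd9 ends at 15, Eb ends at 18, Gm ends at 24.
Beat 19 falls within Gm.

Gm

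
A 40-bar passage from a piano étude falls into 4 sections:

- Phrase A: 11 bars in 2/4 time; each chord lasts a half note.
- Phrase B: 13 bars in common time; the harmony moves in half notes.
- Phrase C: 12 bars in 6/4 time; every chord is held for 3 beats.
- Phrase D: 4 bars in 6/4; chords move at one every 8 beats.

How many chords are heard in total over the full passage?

64 chords

A: 11 bars × 2 beats = 22 beats; 2 beats/chord → 11 chords.
B: 13 bars × 4 beats = 52 beats; 2 beats/chord → 26 chords.
C: 12 bars × 6 beats = 72 beats; 3 beats/chord → 24 chords.
D: 4 bars × 6 beats = 24 beats; 8 beats/chord → 3 chords.
Total: 11 + 26 + 24 + 3 = 64.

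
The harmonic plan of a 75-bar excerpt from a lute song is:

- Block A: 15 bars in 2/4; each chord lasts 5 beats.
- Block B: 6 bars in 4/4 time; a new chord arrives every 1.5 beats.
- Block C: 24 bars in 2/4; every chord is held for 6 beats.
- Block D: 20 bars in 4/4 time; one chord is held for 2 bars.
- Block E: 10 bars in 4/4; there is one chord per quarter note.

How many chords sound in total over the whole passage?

80 chords

A: 15·2 = 30 beats, 30/5 = 6 chords.
B: 6·4 = 24 beats, 24/1.5 = 16 chords.
C: 24·2 = 48 beats, 48/6 = 8 chords.
D: 20·4 = 80 beats, 80/8 = 10 chords.
E: 10·4 = 40 beats, 40/1 = 40 chords.
Total: 6 + 16 + 8 + 10 + 40 = 80.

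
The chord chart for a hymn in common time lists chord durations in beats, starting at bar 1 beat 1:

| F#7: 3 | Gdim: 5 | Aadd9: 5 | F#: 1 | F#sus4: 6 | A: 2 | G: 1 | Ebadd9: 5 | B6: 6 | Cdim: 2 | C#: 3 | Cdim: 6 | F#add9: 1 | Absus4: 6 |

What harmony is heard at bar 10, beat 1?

C#

Beat 1 of bar 10 is beat (10−1)×4 + 1 = 37 overall.
Running totals: F#7 ends at 3, Gdim ends at 8, Aadd9 ends at 13, F# ends at 14, F#sus4 ends at 20, A ends at 22, G ends at 23, Ebadd9 ends at 28, B6 ends at 34, Cdim ends at 36, C# ends at 39.
Beat 37 falls within C#.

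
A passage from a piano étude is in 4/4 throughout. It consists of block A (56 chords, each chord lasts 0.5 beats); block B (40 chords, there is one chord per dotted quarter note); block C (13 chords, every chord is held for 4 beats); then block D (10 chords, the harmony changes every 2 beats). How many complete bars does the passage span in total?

40 bars

A: 56 × 0.5 = 28 beats = 7 bars.
B: 40 × 1.5 = 60 beats = 15 bars.
C: 13 × 4 = 52 beats = 13 bars.
D: 10 × 2 = 20 beats = 5 bars.
Total: 7 + 15 + 13 + 5 = 40 bars.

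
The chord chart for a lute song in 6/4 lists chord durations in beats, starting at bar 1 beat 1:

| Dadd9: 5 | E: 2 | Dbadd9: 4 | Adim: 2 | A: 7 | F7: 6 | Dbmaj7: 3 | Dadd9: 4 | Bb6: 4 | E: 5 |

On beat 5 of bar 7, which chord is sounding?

Beat 5 of bar 7 is beat (7−1)×6 + 5 = 41 overall.
Running totals: Dadd9 ends at 5, E ends at 7, Dbadd9 ends at 11, Adim ends at 13, A ends at 20, F7 ends at 26, Dbmaj7 ends at 29, Dadd9 ends at 33, Bb6 ends at 37, E ends at 42.
Beat 41 falls within E.

E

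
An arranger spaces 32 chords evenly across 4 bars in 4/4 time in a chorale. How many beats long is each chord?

0.5 beats

4 bars × 4 beats/bar = 16 beats total.
16 beats ÷ 32 chords = 0.5 beats per chord.
(That is an eighth note.)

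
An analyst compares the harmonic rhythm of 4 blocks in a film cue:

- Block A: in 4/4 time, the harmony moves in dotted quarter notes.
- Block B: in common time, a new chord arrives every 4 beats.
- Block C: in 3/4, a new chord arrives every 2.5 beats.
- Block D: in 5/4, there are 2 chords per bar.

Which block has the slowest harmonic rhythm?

Block B

A: each chord is 1.5 beats in 4/4, so 8/3 per bar.
B: each chord is 4 beats in 4/4, so 1 per bar.
C: each chord is 2.5 beats in 3/4, so 1.2 per bar.
D: each chord is 2.5 beats in 5/4, so 2 per bar.
Slowest is B at 1 chords/bar.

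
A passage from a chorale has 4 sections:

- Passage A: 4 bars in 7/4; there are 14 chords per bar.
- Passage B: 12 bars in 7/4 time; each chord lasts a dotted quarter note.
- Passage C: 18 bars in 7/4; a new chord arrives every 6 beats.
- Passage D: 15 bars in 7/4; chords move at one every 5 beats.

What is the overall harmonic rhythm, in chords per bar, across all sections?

22/7 chords per bar

A: 4 bars of 7 beats is 28 beats; at 0.5 beats each that's 56 chords.
B: 12 bars of 7 beats is 84 beats; at 1.5 beats each that's 56 chords.
C: 18 bars of 7 beats is 126 beats; at 6 beats each that's 21 chords.
D: 15 bars of 7 beats is 105 beats; at 5 beats each that's 21 chords.
Overall: 154 chords over 49 bars → 154/49 = 22/7 chords per bar.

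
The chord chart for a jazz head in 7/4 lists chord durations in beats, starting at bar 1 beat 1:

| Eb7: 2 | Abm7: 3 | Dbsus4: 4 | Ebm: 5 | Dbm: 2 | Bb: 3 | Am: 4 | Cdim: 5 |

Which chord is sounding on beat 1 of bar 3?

Dbm

Beat 1 of bar 3 is beat (3−1)×7 + 1 = 15 overall.
Running totals: Eb7 ends at 2, Abm7 ends at 5, Dbsus4 ends at 9, Ebm ends at 14, Dbm ends at 16.
Beat 15 falls within Dbm.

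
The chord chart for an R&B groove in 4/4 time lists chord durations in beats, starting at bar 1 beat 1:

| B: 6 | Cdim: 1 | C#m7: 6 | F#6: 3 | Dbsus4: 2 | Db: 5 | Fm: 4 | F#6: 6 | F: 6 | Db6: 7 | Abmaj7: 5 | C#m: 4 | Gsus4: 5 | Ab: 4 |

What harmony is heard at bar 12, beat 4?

Abmaj7

Beat 4 of bar 12 is beat (12−1)×4 + 4 = 48 overall.
Running totals: B ends at 6, Cdim ends at 7, C#m7 ends at 13, F#6 ends at 16, Dbsus4 ends at 18, Db ends at 23, Fm ends at 27, F#6 ends at 33, F ends at 39, Db6 ends at 46, Abmaj7 ends at 51.
Beat 48 falls within Abmaj7.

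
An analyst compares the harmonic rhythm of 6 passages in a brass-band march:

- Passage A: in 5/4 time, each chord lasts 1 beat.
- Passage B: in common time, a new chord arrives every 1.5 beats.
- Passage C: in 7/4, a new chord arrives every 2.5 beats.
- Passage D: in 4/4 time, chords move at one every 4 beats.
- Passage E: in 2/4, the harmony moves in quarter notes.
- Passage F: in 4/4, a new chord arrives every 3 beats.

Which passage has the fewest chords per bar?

Passage D

A: 5/1 = 5 chords/bar.
B: 4/1.5 = 8/3 chords/bar.
C: 7/2.5 = 2.8 chords/bar.
D: 4/4 = 1 chord/bar.
E: 2/1 = 2 chords/bar.
F: 4/3 = 4/3 chords/bar.
Slowest is D at 1 chords/bar.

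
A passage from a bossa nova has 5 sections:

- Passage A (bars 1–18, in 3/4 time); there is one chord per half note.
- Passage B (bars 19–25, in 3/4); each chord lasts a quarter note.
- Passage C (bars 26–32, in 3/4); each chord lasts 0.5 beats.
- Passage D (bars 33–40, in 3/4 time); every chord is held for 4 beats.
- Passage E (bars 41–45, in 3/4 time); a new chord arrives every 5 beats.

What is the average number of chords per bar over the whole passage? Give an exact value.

A: 18 bars of 3 beats is 54 beats; at 2 beats each that's 27 chords.
B: 7 bars of 3 beats is 21 beats; at 1 beat each that's 21 chords.
C: 7 bars of 3 beats is 21 beats; at 0.5 beats each that's 42 chords.
D: 8 bars of 3 beats is 24 beats; at 4 beats each that's 6 chords.
E: 5 bars of 3 beats is 15 beats; at 5 beats each that's 3 chords.
Overall: 99 chords over 45 bars → 99/45 = 2.2 chords per bar.

2.2 chords per bar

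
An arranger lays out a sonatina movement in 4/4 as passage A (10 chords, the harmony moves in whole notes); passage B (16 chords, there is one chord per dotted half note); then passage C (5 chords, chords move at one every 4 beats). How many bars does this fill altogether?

A: 10 × 4 = 40 beats = 10 bars.
B: 16 × 3 = 48 beats = 12 bars.
C: 5 × 4 = 20 beats = 5 bars.
Total: 10 + 12 + 5 = 27 bars.

27 bars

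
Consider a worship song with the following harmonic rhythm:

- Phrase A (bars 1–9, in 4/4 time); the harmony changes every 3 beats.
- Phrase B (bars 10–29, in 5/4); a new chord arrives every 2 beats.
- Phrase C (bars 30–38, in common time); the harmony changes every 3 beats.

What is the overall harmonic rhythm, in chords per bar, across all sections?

37/19 chords per bar

A: 9 bars of 4 beats is 36 beats; at 3 beats each that's 12 chords.
B: 20 bars of 5 beats is 100 beats; at 2 beats each that's 50 chords.
C: 9 bars of 4 beats is 36 beats; at 3 beats each that's 12 chords.
Overall: 74 chords over 38 bars → 74/38 = 37/19 chords per bar.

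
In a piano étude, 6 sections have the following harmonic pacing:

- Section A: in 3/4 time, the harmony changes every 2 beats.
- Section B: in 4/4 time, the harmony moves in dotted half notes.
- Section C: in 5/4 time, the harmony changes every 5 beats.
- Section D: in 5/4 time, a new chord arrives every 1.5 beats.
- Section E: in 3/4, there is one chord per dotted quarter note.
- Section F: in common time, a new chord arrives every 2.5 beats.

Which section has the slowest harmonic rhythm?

A: 3/2 = 1.5 chords/bar.
B: 4/3 = 4/3 chords/bar.
C: 5/5 = 1 chord/bar.
D: 5/1.5 = 10/3 chords/bar.
E: 3/1.5 = 2 chords/bar.
F: 4/2.5 = 1.6 chords/bar.
Slowest is C at 1 chords/bar.

Section C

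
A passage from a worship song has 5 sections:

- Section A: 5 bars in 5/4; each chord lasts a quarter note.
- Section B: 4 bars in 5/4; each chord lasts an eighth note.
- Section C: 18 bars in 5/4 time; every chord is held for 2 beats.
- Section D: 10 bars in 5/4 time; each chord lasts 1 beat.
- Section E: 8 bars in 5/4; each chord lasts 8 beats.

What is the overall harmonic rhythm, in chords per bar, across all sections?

A: 5 × 5 = 25 beats ÷ 1 = 25 chords.
B: 4 × 5 = 20 beats ÷ 0.5 = 40 chords.
C: 18 × 5 = 90 beats ÷ 2 = 45 chords.
D: 10 × 5 = 50 beats ÷ 1 = 50 chords.
E: 8 × 5 = 40 beats ÷ 8 = 5 chords.
Overall: 165 chords over 45 bars → 165/45 = 11/3 chords per bar.

11/3 chords per bar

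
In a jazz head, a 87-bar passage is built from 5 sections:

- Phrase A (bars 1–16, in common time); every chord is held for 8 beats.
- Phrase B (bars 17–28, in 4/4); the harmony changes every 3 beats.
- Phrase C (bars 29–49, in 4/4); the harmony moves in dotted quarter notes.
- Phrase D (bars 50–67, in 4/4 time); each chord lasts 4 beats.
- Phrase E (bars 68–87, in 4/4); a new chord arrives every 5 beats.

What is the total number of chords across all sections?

A: 16 bars × 4 beats = 64 beats; 8 beats/chord → 8 chords.
B: 12 bars × 4 beats = 48 beats; 3 beats/chord → 16 chords.
C: 21 bars × 4 beats = 84 beats; 1.5 beats/chord → 56 chords.
D: 18 bars × 4 beats = 72 beats; 4 beats/chord → 18 chords.
E: 20 bars × 4 beats = 80 beats; 5 beats/chord → 16 chords.
Total: 8 + 16 + 56 + 18 + 16 = 114.

114 chords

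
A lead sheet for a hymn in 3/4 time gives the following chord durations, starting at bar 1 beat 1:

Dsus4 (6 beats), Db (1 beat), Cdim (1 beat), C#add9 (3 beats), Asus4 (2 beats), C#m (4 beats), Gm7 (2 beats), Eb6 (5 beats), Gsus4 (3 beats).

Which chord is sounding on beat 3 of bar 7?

Eb6

Beat 3 of bar 7 is beat (7−1)×3 + 3 = 21 overall.
Running totals: Dsus4 ends at 6, Db ends at 7, Cdim ends at 8, C#add9 ends at 11, Asus4 ends at 13, C#m ends at 17, Gm7 ends at 19, Eb6 ends at 24.
Beat 21 falls within Eb6.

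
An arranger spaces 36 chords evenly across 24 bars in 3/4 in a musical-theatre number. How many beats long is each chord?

2 beats

24 bars × 3 beats/bar = 72 beats total.
72 beats ÷ 36 chords = 2 beats per chord.
(That is a half note.)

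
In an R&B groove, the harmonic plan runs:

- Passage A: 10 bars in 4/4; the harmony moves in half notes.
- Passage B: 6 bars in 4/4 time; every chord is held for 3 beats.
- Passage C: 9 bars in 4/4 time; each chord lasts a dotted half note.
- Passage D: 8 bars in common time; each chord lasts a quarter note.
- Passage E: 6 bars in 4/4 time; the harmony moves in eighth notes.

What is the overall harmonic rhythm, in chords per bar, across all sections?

A: 10 bars of 4 beats is 40 beats; at 2 beats each that's 20 chords.
B: 6 bars of 4 beats is 24 beats; at 3 beats each that's 8 chords.
C: 9 bars of 4 beats is 36 beats; at 3 beats each that's 12 chords.
D: 8 bars of 4 beats is 32 beats; at 1 beat each that's 32 chords.
E: 6 bars of 4 beats is 24 beats; at 0.5 beats each that's 48 chords.
Overall: 120 chords over 39 bars → 120/39 = 40/13 chords per bar.

40/13 chords per bar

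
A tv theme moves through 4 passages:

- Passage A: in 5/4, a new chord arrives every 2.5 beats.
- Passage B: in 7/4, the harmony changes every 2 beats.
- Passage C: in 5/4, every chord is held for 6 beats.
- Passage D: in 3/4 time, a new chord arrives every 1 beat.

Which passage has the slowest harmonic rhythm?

Passage C

A: 5 beats/bar ÷ 2.5 beats/chord = 2 chords/bar.
B: 7 beats/bar ÷ 2 beats/chord = 3.5 chords/bar.
C: 5 beats/bar ÷ 6 beats/chord = 5/6 chords/bar.
D: 3 beats/bar ÷ 1 beat/chord = 3 chords/bar.
Slowest is C at 5/6 chords/bar.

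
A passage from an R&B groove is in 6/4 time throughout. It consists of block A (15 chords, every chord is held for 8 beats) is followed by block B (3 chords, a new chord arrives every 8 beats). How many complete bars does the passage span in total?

A: 15 × 8 = 120 beats = 20 bars.
B: 3 × 8 = 24 beats = 4 bars.
Total: 20 + 4 = 24 bars.

24 bars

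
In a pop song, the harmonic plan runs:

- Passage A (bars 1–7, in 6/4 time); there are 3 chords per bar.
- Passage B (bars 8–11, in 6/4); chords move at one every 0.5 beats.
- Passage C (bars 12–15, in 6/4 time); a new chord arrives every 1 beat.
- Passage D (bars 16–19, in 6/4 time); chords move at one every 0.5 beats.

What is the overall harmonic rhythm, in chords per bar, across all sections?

A: 7 × 6 = 42 beats ÷ 2 = 21 chords.
B: 4 × 6 = 24 beats ÷ 0.5 = 48 chords.
C: 4 × 6 = 24 beats ÷ 1 = 24 chords.
D: 4 × 6 = 24 beats ÷ 0.5 = 48 chords.
Overall: 141 chords over 19 bars → 141/19 = 141/19 chords per bar.

141/19 chords per bar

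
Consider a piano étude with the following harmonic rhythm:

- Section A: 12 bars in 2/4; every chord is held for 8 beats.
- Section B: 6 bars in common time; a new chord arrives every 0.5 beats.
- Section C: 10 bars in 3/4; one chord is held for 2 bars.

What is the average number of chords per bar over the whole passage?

2 chords per bar

A: 12 bars of 2 beats is 24 beats; at 8 beats each that's 3 chords.
B: 6 bars of 4 beats is 24 beats; at 0.5 beats each that's 48 chords.
C: 10 bars of 3 beats is 30 beats; at 6 beats each that's 5 chords.
Overall: 56 chords over 28 bars → 56/28 = 2 chords per bar.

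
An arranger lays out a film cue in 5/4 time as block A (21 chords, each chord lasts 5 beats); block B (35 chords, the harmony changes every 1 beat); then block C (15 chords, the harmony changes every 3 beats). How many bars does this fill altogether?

37 bars

A: 21 × 5 = 105 beats = 21 bars.
B: 35 × 1 = 35 beats = 7 bars.
C: 15 × 3 = 45 beats = 9 bars.
Total: 21 + 7 + 9 = 37 bars.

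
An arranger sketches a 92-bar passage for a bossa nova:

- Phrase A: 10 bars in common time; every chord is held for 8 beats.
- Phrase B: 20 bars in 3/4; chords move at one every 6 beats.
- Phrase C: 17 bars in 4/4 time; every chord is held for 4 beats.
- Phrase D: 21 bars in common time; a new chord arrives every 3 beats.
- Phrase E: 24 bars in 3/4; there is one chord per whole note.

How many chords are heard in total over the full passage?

A: 10 bars × 4 beats = 40 beats; 8 beats/chord → 5 chords.
B: 20 bars × 3 beats = 60 beats; 6 beats/chord → 10 chords.
C: 17 bars × 4 beats = 68 beats; 4 beats/chord → 17 chords.
D: 21 bars × 4 beats = 84 beats; 3 beats/chord → 28 chords.
E: 24 bars × 3 beats = 72 beats; 4 beats/chord → 18 chords.
Total: 5 + 10 + 17 + 28 + 18 = 78.

78 chords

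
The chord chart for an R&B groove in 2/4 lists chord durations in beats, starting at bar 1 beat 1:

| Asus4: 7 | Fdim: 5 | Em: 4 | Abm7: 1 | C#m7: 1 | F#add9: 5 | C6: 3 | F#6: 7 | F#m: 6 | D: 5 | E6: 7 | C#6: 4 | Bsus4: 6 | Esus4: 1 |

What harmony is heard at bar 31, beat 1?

Beat 1 of bar 31 is beat (31−1)×2 + 1 = 61 overall.
Running totals: Asus4 ends at 7, Fdim ends at 12, Em ends at 16, Abm7 ends at 17, C#m7 ends at 18, F#add9 ends at 23, C6 ends at 26, F#6 ends at 33, F#m ends at 39, D ends at 44, E6 ends at 51, C#6 ends at 55, Bsus4 ends at 61.
Beat 61 falls within Bsus4.

Bsus4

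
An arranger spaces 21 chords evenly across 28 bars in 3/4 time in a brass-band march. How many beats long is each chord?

4 beats

28 bars × 3 beats/bar = 84 beats total.
84 beats ÷ 21 chords = 4 beats per chord.
(That is a whole note.)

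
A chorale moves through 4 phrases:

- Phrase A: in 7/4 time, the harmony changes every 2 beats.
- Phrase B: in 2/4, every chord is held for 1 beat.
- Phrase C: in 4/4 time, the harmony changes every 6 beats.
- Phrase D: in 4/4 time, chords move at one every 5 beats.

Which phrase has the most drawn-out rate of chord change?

Phrase C

A: each chord is 2 beats in 7/4, so 3.5 per bar.
B: each chord is 1 beat in 2/4, so 2 per bar.
C: each chord is 6 beats in 4/4, so 2/3 per bar.
D: each chord is 5 beats in 4/4, so 0.8 per bar.
Slowest is C at 2/3 chords/bar.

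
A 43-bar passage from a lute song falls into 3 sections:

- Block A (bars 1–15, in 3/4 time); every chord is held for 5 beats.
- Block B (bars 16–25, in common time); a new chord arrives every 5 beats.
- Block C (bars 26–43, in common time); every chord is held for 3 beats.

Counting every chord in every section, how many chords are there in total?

41 chords

A: 15·3 = 45 beats, 45/5 = 9 chords.
B: 10·4 = 40 beats, 40/5 = 8 chords.
C: 18·4 = 72 beats, 72/3 = 24 chords.
Total: 9 + 8 + 24 = 41.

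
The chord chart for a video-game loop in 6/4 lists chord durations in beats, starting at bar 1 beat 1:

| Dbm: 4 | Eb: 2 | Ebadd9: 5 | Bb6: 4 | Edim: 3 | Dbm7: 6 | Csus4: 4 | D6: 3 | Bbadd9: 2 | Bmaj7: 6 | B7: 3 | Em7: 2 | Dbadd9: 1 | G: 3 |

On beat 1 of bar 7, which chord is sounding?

Beat 1 of bar 7 is beat (7−1)×6 + 1 = 37 overall.
Running totals: Dbm ends at 4, Eb ends at 6, Ebadd9 ends at 11, Bb6 ends at 15, Edim ends at 18, Dbm7 ends at 24, Csus4 ends at 28, D6 ends at 31, Bbadd9 ends at 33, Bmaj7 ends at 39.
Beat 37 falls within Bmaj7.

Bmaj7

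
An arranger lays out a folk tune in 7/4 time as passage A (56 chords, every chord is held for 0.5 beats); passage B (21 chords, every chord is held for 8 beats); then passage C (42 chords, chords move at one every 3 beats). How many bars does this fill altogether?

A: 56 × 0.5 = 28 beats = 4 bars.
B: 21 × 8 = 168 beats = 24 bars.
C: 42 × 3 = 126 beats = 18 bars.
Total: 4 + 24 + 18 = 46 bars.

46 bars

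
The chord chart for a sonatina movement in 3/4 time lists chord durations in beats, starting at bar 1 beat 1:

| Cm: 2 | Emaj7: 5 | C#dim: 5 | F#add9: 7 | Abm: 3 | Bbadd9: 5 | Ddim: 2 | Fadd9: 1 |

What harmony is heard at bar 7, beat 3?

Beat 3 of bar 7 is beat (7−1)×3 + 3 = 21 overall.
Running totals: Cm ends at 2, Emaj7 ends at 7, C#dim ends at 12, F#add9 ends at 19, Abm ends at 22.
Beat 21 falls within Abm.

Abm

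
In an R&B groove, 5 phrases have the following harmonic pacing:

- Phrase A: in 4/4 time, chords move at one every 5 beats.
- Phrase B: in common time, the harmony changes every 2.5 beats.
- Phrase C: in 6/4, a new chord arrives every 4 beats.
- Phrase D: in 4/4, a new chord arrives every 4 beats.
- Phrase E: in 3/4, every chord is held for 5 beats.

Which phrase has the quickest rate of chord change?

Phrase B

A: each chord is 5 beats in 4/4, so 0.8 per bar.
B: each chord is 2.5 beats in 4/4, so 1.6 per bar.
C: each chord is 4 beats in 6/4, so 1.5 per bar.
D: each chord is 4 beats in 4/4, so 1 per bar.
E: each chord is 5 beats in 3/4, so 0.6 per bar.
Fastest is B at 1.6 chords/bar.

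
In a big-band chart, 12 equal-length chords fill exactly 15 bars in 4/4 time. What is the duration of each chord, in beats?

5 beats

15 bars × 4 beats/bar = 60 beats total.
60 beats ÷ 12 chords = 5 beats per chord.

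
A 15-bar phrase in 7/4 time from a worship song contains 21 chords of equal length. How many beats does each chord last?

15 bars × 7 beats/bar = 105 beats total.
105 beats ÷ 21 chords = 5 beats per chord.

5 beats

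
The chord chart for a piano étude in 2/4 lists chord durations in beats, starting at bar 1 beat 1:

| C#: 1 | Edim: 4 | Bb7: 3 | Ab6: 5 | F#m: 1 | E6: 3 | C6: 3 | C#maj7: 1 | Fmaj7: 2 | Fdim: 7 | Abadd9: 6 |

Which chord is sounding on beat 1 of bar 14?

Fdim

Beat 1 of bar 14 is beat (14−1)×2 + 1 = 27 overall.
Running totals: C# ends at 1, Edim ends at 5, Bb7 ends at 8, Ab6 ends at 13, F#m ends at 14, E6 ends at 17, C6 ends at 20, C#maj7 ends at 21, Fmaj7 ends at 23, Fdim ends at 30.
Beat 27 falls within Fdim.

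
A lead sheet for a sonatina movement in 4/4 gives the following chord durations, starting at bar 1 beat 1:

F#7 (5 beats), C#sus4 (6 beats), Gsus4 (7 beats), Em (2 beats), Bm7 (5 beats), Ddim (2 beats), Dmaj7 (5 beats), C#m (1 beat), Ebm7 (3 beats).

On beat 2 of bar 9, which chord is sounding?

Ebm7

Beat 2 of bar 9 is beat (9−1)×4 + 2 = 34 overall.
Running totals: F#7 ends at 5, C#sus4 ends at 11, Gsus4 ends at 18, Em ends at 20, Bm7 ends at 25, Ddim ends at 27, Dmaj7 ends at 32, C#m ends at 33, Ebm7 ends at 36.
Beat 34 falls within Ebm7.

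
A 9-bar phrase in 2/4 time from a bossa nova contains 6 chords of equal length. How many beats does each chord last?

3 beats

9 bars × 2 beats/bar = 18 beats total.
18 beats ÷ 6 chords = 3 beats per chord.
(That is a dotted half note.)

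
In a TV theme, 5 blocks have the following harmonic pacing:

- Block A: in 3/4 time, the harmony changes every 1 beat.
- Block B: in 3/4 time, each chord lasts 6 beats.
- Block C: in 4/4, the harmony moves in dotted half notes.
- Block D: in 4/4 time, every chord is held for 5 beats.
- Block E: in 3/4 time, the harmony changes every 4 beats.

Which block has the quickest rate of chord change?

A: 3 beats/bar ÷ 1 beat/chord = 3 chords/bar.
B: 3 beats/bar ÷ 6 beats/chord = 0.5 chords/bar.
C: 4 beats/bar ÷ 3 beats/chord = 4/3 chords/bar.
D: 4 beats/bar ÷ 5 beats/chord = 0.8 chords/bar.
E: 3 beats/bar ÷ 4 beats/chord = 0.75 chords/bar.
Fastest is A at 3 chords/bar.

Block A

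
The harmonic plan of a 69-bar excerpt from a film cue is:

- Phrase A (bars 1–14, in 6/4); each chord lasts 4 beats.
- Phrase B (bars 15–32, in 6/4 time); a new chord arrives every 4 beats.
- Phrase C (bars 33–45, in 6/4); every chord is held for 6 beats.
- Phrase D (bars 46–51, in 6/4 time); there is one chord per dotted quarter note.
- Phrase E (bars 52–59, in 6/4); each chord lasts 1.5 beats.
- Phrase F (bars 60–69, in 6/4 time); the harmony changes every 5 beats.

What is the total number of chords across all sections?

129 chords

A: 14 bars × 6 beats = 84 beats; 4 beats/chord → 21 chords.
B: 18 bars × 6 beats = 108 beats; 4 beats/chord → 27 chords.
C: 13 bars × 6 beats = 78 beats; 6 beats/chord → 13 chords.
D: 6 bars × 6 beats = 36 beats; 1.5 beats/chord → 24 chords.
E: 8 bars × 6 beats = 48 beats; 1.5 beats/chord → 32 chords.
F: 10 bars × 6 beats = 60 beats; 5 beats/chord → 12 chords.
Total: 21 + 27 + 13 + 24 + 32 + 12 = 129.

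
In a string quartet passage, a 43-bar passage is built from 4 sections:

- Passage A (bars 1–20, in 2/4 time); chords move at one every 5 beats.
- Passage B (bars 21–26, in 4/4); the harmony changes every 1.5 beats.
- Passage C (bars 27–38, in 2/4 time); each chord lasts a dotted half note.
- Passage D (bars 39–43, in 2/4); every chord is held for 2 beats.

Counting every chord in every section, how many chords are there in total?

37 chords

A: 20·2 = 40 beats, 40/5 = 8 chords.
B: 6·4 = 24 beats, 24/1.5 = 16 chords.
C: 12·2 = 24 beats, 24/3 = 8 chords.
D: 5·2 = 10 beats, 10/2 = 5 chords.
Total: 8 + 16 + 8 + 5 = 37.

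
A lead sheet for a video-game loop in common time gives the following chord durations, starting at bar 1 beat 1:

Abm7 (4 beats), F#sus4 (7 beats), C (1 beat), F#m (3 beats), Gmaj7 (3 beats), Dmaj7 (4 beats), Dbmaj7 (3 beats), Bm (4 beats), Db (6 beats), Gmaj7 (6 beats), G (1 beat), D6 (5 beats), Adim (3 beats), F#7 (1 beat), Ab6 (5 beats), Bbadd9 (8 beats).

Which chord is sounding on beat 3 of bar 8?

Db

Beat 3 of bar 8 is beat (8−1)×4 + 3 = 31 overall.
Running totals: Abm7 ends at 4, F#sus4 ends at 11, C ends at 12, F#m ends at 15, Gmaj7 ends at 18, Dmaj7 ends at 22, Dbmaj7 ends at 25, Bm ends at 29, Db ends at 35.
Beat 31 falls within Db.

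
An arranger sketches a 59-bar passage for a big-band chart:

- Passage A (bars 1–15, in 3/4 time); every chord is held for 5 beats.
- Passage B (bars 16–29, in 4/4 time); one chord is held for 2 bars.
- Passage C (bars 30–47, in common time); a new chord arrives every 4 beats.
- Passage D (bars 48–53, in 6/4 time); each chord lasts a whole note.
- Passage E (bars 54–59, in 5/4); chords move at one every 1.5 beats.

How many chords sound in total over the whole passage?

63 chords

A has 45 beats and chords last 5 each, so 9 chords.
B has 56 beats and chords last 8 each, so 7 chords.
C has 72 beats and chords last 4 each, so 18 chords.
D has 36 beats and chords last 4 each, so 9 chords.
E has 30 beats and chords last 1.5 each, so 20 chords.
Total: 9 + 7 + 18 + 9 + 20 = 63.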